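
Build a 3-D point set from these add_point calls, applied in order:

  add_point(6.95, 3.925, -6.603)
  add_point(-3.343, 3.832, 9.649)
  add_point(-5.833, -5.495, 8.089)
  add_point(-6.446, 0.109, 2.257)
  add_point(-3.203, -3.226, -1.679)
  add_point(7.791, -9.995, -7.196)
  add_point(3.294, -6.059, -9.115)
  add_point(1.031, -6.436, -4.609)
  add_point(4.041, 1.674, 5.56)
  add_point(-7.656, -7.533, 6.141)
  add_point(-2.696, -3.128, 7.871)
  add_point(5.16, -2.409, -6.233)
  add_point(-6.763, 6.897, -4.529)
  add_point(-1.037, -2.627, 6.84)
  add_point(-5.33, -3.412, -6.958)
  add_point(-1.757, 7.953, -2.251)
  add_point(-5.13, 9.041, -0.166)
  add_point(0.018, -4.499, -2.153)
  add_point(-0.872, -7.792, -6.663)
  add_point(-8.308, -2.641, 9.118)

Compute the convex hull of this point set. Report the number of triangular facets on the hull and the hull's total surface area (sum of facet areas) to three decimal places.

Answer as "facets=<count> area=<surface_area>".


facets=26 area=953.583

15 of the 20 inputs are extreme points: [0, 1, 2, 5, 6, 8, 9, 10, 12, 13, 14, 15, 16, 18, 19].

Per-facet area ½‖(b−a)×(c−a)‖:
  f1: (p1, p16, p19) → 44.9435
  f2: (p8, p10, p1) → 28.3540
  f3: (p8, p0, p5) → 88.0174
  f4: (p8, p1, p16) → 48.3922
  f5: (p6, p0, p5) → 33.0798
  f6: (p12, p16, p19) → 38.7813
  f7: (p12, p6, p14) → 44.1948
  f8: (p12, p6, p0) → 77.1032
  f9: (p12, p9, p19) → 48.1220
  f10: (p12, p9, p14) → 74.3371
  f11: (p18, p9, p5) → 55.8203
  f12: (p18, p9, p14) → 43.1856
  f13: (p18, p6, p5) → 15.7083
  f14: (p18, p6, p14) → 15.2239
  f15: (p2, p10, p5) → 37.2615
  f16: (p2, p9, p5) → 34.4771
  f17: (p2, p9, p19) → 6.3608
  f18: (p2, p1, p19) → 15.6462
  f19: (p2, p10, p1) → 12.3315
  f20: (p13, p10, p5) → 13.1556
  f21: (p13, p8, p5) → 59.4806
  f22: (p13, p8, p10) → 3.3597
  f23: (p15, p8, p16) → 23.2624
  f24: (p15, p8, p0) → 57.2957
  f25: (p15, p12, p16) → 10.1194
  f26: (p15, p12, p0) → 25.5695
Σ area = 953.583

Euler characteristic 15−39+26 = 2 ✓


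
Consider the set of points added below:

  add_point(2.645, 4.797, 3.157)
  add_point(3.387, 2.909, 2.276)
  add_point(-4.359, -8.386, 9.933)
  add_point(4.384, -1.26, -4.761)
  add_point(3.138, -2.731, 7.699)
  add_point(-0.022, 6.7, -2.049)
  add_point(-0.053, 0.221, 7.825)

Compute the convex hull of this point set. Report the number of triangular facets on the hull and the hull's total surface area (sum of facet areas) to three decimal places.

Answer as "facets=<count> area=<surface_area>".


7 of the 7 inputs are extreme points: [0, 1, 2, 3, 4, 5, 6].

Facet areas (half cross-product norm):
  f1: (p5, p3, p2) → 87.2607
  f2: (p0, p5, p3) → 28.4907
  f3: (p4, p3, p2) → 56.4402
  f4: (p6, p4, p2) → 20.6505
  f5: (p6, p4, p0) → 15.2252
  f6: (p6, p5, p2) → 43.7417
  f7: (p6, p0, p5) → 17.5058
  f8: (p1, p0, p3) → 5.3089
  f9: (p1, p4, p3) → 31.3794
  f10: (p1, p4, p0) → 8.1763
Σ area = 314.179

Euler: V−E+F = 7−15+10 = 2.

facets=10 area=314.179


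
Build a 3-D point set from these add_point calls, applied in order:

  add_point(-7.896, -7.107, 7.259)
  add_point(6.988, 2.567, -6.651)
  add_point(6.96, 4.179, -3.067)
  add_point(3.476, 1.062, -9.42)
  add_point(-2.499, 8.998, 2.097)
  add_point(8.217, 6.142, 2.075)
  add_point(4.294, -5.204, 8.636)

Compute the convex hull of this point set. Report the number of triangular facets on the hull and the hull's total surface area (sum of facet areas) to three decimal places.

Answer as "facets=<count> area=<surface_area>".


facets=10 area=619.486

7 of the 7 inputs are extreme points: [0, 1, 2, 3, 4, 5, 6].

Per-facet area ½‖(b−a)×(c−a)‖:
  f1: (p3, p4, p0) → 133.7871
  f2: (p6, p4, p0) → 100.7328
  f3: (p6, p4, p5) → 75.7037
  f4: (p6, p3, p0) → 118.1875
  f5: (p1, p6, p5) → 64.7796
  f6: (p1, p6, p3) → 39.5647
  f7: (p1, p3, p4) → 34.0170
  f8: (p2, p4, p5) → 31.0647
  f9: (p2, p1, p5) → 2.6228
  f10: (p2, p1, p4) → 19.0260
Σ area = 619.486

Euler characteristic 7−15+10 = 2 ✓


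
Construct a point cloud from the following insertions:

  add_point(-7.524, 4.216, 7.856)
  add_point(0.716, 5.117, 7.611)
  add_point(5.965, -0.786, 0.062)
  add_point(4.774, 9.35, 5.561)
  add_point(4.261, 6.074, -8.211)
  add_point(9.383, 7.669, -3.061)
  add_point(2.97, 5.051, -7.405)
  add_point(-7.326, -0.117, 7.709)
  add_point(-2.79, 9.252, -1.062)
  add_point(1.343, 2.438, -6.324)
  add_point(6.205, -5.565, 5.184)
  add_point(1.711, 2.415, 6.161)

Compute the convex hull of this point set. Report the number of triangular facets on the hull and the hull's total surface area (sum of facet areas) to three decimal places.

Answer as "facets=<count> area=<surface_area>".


Points on the hull: [0, 1, 2, 3, 4, 5, 6, 7, 8, 9, 10] (11 of 12).

Facet areas (half cross-product norm):
  f1: (p3, p10, p5) → 72.2629
  f2: (p9, p4, p10) → 32.5063
  f3: (p2, p10, p5) → 19.2097
  f4: (p2, p4, p5) → 35.0588
  f5: (p2, p4, p10) → 5.1727
  f6: (p1, p3, p0) → 17.5236
  f7: (p1, p3, p10) → 36.9804
  f8: (p8, p4, p5) → 39.0544
  f9: (p8, p3, p5) → 48.5947
  f10: (p8, p3, p0) → 55.5667
  f11: (p7, p9, p10) → 102.2073
  f12: (p7, p1, p0) → 17.9605
  f13: (p7, p1, p10) → 58.5027
  f14: (p7, p8, p0) → 22.4430
  f15: (p7, p8, p9) → 64.9941
  f16: (p6, p9, p4) → 0.9910
  f17: (p6, p8, p4) → 7.7159
  f18: (p6, p8, p9) → 15.3429
Σ area = 652.088

Check V−E+F: 11 − 27 + 18 = 2.

facets=18 area=652.088


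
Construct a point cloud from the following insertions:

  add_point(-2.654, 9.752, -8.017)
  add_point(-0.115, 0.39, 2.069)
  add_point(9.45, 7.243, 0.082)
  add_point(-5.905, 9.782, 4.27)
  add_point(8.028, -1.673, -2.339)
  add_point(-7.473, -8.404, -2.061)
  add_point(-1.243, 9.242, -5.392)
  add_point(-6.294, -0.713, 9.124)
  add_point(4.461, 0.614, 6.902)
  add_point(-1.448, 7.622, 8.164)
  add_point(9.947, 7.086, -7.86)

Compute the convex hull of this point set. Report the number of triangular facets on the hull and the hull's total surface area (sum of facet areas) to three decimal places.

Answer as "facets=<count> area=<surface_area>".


9 of the 11 inputs are extreme points: [0, 2, 3, 4, 5, 7, 8, 9, 10].

Triangle areas on the boundary:
  f1: (p0, p10, p5) → 126.7894
  f2: (p0, p3, p5) → 117.1907
  f3: (p4, p10, p5) → 76.7019
  f4: (p4, p8, p5) → 83.2466
  f5: (p7, p3, p5) → 77.6649
  f6: (p7, p8, p5) → 75.3546
  f7: (p2, p0, p10) → 51.1880
  f8: (p2, p0, p3) → 88.9793
  f9: (p2, p4, p10) → 35.8411
  f10: (p2, p4, p8) → 43.6175
  f11: (p9, p2, p3) → 41.8079
  f12: (p9, p2, p8) → 49.5126
  f13: (p9, p7, p3) → 30.5218
  f14: (p9, p7, p8) → 42.4909
Σ area = 940.907

Euler: V−E+F = 9−21+14 = 2.

facets=14 area=940.907


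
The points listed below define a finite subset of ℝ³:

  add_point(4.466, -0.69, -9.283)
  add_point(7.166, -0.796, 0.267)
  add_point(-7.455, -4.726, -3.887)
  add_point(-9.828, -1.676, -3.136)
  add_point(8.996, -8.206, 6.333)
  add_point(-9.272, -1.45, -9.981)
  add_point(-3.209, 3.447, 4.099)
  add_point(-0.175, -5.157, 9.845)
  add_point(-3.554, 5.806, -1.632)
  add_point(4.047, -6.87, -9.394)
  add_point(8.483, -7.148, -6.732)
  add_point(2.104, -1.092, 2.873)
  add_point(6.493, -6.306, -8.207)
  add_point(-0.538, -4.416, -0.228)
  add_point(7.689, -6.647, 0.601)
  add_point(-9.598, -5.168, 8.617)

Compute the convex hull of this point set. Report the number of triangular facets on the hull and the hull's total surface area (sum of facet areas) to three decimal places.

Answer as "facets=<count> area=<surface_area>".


13 of the 16 inputs are extreme points: [0, 1, 2, 3, 4, 5, 6, 7, 8, 9, 10, 12, 15].

Area of each hull facet:
  f1: (p6, p7, p4) → 52.7833
  f2: (p5, p8, p3) → 33.8460
  f3: (p1, p6, p4) → 56.1244
  f4: (p1, p6, p8) → 36.5256
  f5: (p15, p7, p4) → 26.5161
  f6: (p15, p9, p4) → 154.0557
  f7: (p15, p6, p7) → 48.0460
  f8: (p15, p5, p3) → 11.4143
  f9: (p15, p8, p3) → 60.4748
  f10: (p15, p6, p8) → 28.6429
  f11: (p0, p1, p8) → 58.4929
  f12: (p0, p5, p8) → 73.0530
  f13: (p0, p5, p9) → 42.3485
  f14: (p2, p5, p9) → 46.1653
  f15: (p2, p15, p9) → 67.7827
  f16: (p2, p15, p5) → 26.4855
  f17: (p10, p0, p1) → 35.5331
  f18: (p10, p1, p4) → 46.3871
  f19: (p10, p9, p4) → 28.3896
  f20: (p12, p0, p9) → 8.2819
  f21: (p12, p10, p9) → 1.9384
  f22: (p12, p10, p0) → 6.0169
Σ area = 949.304

Check V−E+F: 13 − 33 + 22 = 2.

facets=22 area=949.304


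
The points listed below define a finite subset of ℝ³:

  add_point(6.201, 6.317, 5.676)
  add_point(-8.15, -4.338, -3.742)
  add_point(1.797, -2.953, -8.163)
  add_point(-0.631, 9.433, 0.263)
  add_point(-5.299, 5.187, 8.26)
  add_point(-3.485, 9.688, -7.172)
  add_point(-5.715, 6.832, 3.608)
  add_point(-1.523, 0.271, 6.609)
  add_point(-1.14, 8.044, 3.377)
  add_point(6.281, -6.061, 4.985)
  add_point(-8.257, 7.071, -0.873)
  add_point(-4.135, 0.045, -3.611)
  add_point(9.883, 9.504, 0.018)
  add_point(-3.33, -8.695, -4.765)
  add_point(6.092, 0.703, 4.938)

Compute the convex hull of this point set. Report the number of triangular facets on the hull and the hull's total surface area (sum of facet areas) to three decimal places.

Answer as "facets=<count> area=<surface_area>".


13 of the 15 inputs are extreme points: [0, 1, 2, 3, 4, 5, 6, 7, 8, 9, 10, 12, 13].

Triangle areas on the boundary:
  f1: (p1, p4, p10) → 57.5062
  f2: (p1, p5, p10) → 48.6423
  f3: (p0, p9, p12) → 42.7873
  f4: (p0, p9, p4) → 73.1811
  f5: (p7, p9, p13) → 67.7089
  f6: (p7, p9, p4) → 8.0721
  f7: (p7, p1, p13) → 43.1643
  f8: (p7, p1, p4) → 41.4538
  f9: (p2, p5, p12) → 98.9272
  f10: (p2, p9, p12) → 108.6376
  f11: (p2, p9, p13) → 56.5339
  f12: (p2, p1, p13) → 27.6272
  f13: (p2, p1, p5) → 72.7400
  f14: (p3, p5, p12) → 39.4624
  f15: (p3, p5, p10) → 28.5122
  f16: (p8, p3, p12) → 17.8608
  f17: (p8, p3, p4) → 5.7595
  f18: (p8, p0, p12) → 29.1176
  f19: (p8, p0, p4) → 26.7305
  f20: (p6, p4, p10) → 6.2264
  f21: (p6, p3, p10) → 17.0134
  f22: (p6, p3, p4) → 13.7827
Σ area = 931.447

Check V−E+F: 13 − 33 + 22 = 2.

facets=22 area=931.447


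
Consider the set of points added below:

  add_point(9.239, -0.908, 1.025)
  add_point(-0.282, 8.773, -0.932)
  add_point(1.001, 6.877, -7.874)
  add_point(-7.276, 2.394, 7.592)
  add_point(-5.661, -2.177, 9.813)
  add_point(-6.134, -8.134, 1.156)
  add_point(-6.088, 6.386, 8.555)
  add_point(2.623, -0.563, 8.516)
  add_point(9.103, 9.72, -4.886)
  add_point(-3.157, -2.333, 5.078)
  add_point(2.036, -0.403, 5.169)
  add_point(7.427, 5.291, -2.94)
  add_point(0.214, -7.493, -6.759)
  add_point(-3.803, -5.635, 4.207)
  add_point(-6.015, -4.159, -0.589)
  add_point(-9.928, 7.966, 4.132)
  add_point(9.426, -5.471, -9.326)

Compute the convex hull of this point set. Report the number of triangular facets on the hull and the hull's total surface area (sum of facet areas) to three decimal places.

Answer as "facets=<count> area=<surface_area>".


facets=22 area=1059.461

13 of the 17 inputs are extreme points: [0, 1, 2, 4, 5, 6, 7, 8, 12, 13, 14, 15, 16].

Per-facet area ½‖(b−a)×(c−a)‖:
  f1: (p5, p4, p15) → 64.9709
  f2: (p2, p8, p16) → 66.7329
  f3: (p6, p8, p15) → 62.2714
  f4: (p6, p4, p15) → 24.1547
  f5: (p0, p8, p16) → 68.5061
  f6: (p0, p5, p16) → 95.0125
  f7: (p1, p8, p15) → 4.8243
  f8: (p1, p2, p15) → 32.6368
  f9: (p1, p2, p8) → 32.2826
  f10: (p12, p5, p16) → 29.4099
  f11: (p12, p2, p16) → 67.7722
  f12: (p13, p5, p4) → 11.4499
  f13: (p13, p0, p5) → 28.2605
  f14: (p7, p6, p4) → 36.5136
  f15: (p7, p13, p4) → 27.9428
  f16: (p7, p13, p0) → 46.0627
  f17: (p7, p6, p8) → 100.5448
  f18: (p7, p0, p8) → 57.4782
  f19: (p14, p5, p15) → 21.9209
  f20: (p14, p12, p5) → 20.3490
  f21: (p14, p2, p15) → 95.1198
  f22: (p14, p12, p2) → 65.2443
Σ area = 1059.461

Euler characteristic 13−33+22 = 2 ✓


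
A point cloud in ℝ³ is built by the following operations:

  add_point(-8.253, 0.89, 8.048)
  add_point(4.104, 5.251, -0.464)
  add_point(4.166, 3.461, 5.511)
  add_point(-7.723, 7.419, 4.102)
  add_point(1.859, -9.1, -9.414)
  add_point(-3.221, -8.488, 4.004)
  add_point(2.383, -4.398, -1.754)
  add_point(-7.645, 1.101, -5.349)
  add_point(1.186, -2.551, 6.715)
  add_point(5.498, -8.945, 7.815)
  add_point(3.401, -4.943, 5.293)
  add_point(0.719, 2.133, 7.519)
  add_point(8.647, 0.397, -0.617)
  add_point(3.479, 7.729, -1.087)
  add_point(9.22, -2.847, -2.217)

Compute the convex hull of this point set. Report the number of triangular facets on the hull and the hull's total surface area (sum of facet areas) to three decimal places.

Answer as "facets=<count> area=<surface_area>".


facets=18 area=924.812

Extreme-point indices: [0, 2, 3, 4, 5, 7, 9, 11, 12, 13, 14] — 11 of 15 on the boundary.

Area of each hull facet:
  f1: (p4, p13, p14) → 71.0110
  f2: (p7, p4, p13) → 98.4420
  f3: (p9, p4, p14) → 74.0969
  f4: (p3, p7, p0) → 43.4248
  f5: (p3, p7, p13) → 65.9751
  f6: (p2, p3, p13) → 46.6711
  f7: (p5, p9, p0) → 51.6991
  f8: (p5, p9, p4) → 68.3236
  f9: (p5, p7, p0) → 71.1771
  f10: (p5, p7, p4) → 88.8806
  f11: (p12, p9, p14) → 22.5375
  f12: (p12, p2, p9) → 49.7441
  f13: (p12, p13, p14) → 10.0805
  f14: (p12, p2, p13) → 29.9195
  f15: (p11, p9, p0) → 52.8013
  f16: (p11, p2, p9) → 25.3640
  f17: (p11, p3, p0) → 33.8762
  f18: (p11, p2, p3) → 20.7880
Σ area = 924.812

Euler characteristic 11−27+18 = 2 ✓


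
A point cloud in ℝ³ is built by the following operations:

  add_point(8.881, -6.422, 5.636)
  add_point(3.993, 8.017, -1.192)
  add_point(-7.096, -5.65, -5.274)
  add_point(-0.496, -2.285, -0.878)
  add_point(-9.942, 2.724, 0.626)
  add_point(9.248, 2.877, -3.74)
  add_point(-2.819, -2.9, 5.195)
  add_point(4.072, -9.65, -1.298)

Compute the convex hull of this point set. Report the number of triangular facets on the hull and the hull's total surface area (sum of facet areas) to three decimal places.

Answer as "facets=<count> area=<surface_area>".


facets=10 area=659.607

Extreme-point indices: [0, 1, 2, 4, 5, 6, 7] — 7 of 8 on the boundary.

Facet areas (half cross-product norm):
  f1: (p0, p7, p5) → 57.3167
  f2: (p2, p7, p5) → 86.1497
  f3: (p1, p0, p5) → 50.1992
  f4: (p1, p2, p4) → 79.7699
  f5: (p1, p2, p5) → 69.3834
  f6: (p6, p1, p4) → 69.8894
  f7: (p6, p1, p0) → 85.6943
  f8: (p6, p2, p4) → 50.0920
  f9: (p6, p0, p7) → 49.7562
  f10: (p6, p2, p7) → 61.3558
Σ area = 659.607

Euler characteristic 7−15+10 = 2 ✓


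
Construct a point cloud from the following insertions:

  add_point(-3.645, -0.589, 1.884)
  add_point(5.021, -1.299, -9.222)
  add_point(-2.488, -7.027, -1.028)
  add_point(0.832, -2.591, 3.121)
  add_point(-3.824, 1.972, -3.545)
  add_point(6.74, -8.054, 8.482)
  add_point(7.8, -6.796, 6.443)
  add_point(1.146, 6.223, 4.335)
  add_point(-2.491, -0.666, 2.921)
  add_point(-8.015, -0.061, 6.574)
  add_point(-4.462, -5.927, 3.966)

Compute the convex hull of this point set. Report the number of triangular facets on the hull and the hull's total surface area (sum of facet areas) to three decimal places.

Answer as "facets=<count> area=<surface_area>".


facets=12 area=603.642

Extreme-point indices: [1, 2, 4, 5, 6, 7, 9, 10] — 8 of 11 on the boundary.

Triangle areas on the boundary:
  f1: (p1, p7, p6) → 108.0261
  f2: (p5, p7, p9) → 86.7817
  f3: (p5, p7, p6) → 18.1119
  f4: (p5, p1, p6) → 12.7979
  f5: (p5, p2, p1) → 82.7743
  f6: (p4, p7, p9) → 51.2014
  f7: (p4, p1, p7) → 55.8800
  f8: (p4, p2, p9) → 48.9904
  f9: (p4, p2, p1) → 50.1716
  f10: (p10, p2, p9) → 15.1313
  f11: (p10, p5, p9) → 40.1770
  f12: (p10, p5, p2) → 33.5988
Σ area = 603.642

Check V−E+F: 8 − 18 + 12 = 2.


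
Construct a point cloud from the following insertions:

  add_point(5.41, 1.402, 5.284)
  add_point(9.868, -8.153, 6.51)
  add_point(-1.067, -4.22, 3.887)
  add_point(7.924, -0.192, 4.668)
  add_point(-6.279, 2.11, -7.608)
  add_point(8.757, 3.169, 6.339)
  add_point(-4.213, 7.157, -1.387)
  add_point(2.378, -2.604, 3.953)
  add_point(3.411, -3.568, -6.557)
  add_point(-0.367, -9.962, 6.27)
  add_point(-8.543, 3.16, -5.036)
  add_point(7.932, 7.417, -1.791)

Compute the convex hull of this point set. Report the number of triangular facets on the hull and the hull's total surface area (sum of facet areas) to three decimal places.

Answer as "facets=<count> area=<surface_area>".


8 of the 12 inputs are extreme points: [1, 4, 5, 6, 8, 9, 10, 11].

Facet areas (half cross-product norm):
  f1: (p5, p11, p1) → 45.9348
  f2: (p8, p11, p1) → 95.5997
  f3: (p8, p4, p11) → 71.8703
  f4: (p9, p5, p1) → 58.9693
  f5: (p9, p8, p1) → 73.3509
  f6: (p9, p4, p10) → 34.2834
  f7: (p9, p8, p4) → 83.3361
  f8: (p6, p9, p10) → 65.2646
  f9: (p6, p9, p5) → 120.3275
  f10: (p6, p5, p11) → 55.9003
  f11: (p6, p4, p10) → 12.2751
  f12: (p6, p4, p11) → 48.8370
Σ area = 765.949

Euler characteristic 8−18+12 = 2 ✓

facets=12 area=765.949


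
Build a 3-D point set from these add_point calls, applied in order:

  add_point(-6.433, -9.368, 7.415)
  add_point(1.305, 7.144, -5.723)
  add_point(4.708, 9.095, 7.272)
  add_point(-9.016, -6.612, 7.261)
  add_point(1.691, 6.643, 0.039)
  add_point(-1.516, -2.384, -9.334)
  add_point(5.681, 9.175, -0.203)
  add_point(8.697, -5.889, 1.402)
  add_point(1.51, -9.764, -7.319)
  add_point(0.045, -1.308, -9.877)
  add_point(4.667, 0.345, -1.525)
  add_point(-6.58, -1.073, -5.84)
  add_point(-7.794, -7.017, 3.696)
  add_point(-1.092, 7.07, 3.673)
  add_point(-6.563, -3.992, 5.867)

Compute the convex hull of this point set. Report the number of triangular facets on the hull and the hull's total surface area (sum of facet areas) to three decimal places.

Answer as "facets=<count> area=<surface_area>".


facets=20 area=948.922

Extreme-point indices: [0, 1, 2, 3, 5, 6, 7, 8, 9, 11, 12, 13] — 12 of 15 on the boundary.

Per-facet area ½‖(b−a)×(c−a)‖:
  f1: (p9, p6, p7) → 100.5056
  f2: (p8, p9, p7) → 53.4920
  f3: (p2, p6, p7) → 57.9951
  f4: (p0, p2, p3) → 39.2302
  f5: (p0, p2, p7) → 136.2890
  f6: (p0, p8, p7) → 93.1269
  f7: (p1, p9, p6) → 26.3239
  f8: (p1, p11, p9) → 36.5048
  f9: (p12, p11, p3) → 13.6146
  f10: (p12, p11, p8) → 66.1802
  f11: (p12, p0, p3) → 6.9183
  f12: (p12, p0, p8) → 31.9861
  f13: (p5, p8, p9) → 7.8206
  f14: (p5, p11, p9) → 4.5686
  f15: (p5, p11, p8) → 24.2678
  f16: (p13, p1, p11) → 54.4475
  f17: (p13, p2, p3) → 49.0777
  f18: (p13, p11, p3) → 92.9385
  f19: (p13, p2, p6) → 24.6767
  f20: (p13, p1, p6) → 28.9583
Σ area = 948.922

Euler characteristic 12−30+20 = 2 ✓


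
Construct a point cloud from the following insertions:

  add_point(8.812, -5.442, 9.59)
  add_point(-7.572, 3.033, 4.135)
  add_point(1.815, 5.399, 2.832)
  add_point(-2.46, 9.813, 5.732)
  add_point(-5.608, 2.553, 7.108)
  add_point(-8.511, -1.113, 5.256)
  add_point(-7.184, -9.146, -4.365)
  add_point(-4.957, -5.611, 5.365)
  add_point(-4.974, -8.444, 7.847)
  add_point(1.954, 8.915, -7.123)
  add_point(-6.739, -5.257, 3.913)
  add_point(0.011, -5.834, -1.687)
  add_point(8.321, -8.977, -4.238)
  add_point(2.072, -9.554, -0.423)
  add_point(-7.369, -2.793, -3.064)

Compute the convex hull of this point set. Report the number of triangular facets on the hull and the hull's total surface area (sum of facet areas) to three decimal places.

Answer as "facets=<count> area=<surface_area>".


11 of the 15 inputs are extreme points: [0, 1, 3, 4, 5, 6, 8, 9, 12, 13, 14].

Area of each hull facet:
  f1: (p3, p9, p0) → 131.6455
  f2: (p8, p13, p0) → 66.7130
  f3: (p12, p9, p0) → 136.7898
  f4: (p12, p13, p0) → 46.7183
  f5: (p4, p3, p0) → 66.4775
  f6: (p4, p8, p0) → 77.6282
  f7: (p4, p8, p5) → 20.6542
  f8: (p1, p3, p9) → 58.8100
  f9: (p1, p14, p9) → 69.3873
  f10: (p1, p14, p5) → 18.7475
  f11: (p1, p4, p5) → 7.7094
  f12: (p1, p4, p3) → 14.4218
  f13: (p6, p8, p13) → 52.4356
  f14: (p6, p12, p13) → 30.2333
  f15: (p6, p14, p9) → 37.3543
  f16: (p6, p12, p9) → 140.9737
  f17: (p6, p8, p5) → 50.2416
  f18: (p6, p14, p5) → 25.5725
Σ area = 1052.513

Euler characteristic 11−27+18 = 2 ✓

facets=18 area=1052.513


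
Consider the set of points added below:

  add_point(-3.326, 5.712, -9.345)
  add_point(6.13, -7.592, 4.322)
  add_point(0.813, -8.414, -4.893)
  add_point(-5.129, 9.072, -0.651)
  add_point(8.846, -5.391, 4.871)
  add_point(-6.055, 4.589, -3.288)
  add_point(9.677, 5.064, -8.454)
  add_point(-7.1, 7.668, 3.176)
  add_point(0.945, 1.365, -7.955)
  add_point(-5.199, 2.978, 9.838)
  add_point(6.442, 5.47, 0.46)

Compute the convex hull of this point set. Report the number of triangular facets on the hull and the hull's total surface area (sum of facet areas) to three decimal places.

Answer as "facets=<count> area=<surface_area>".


facets=18 area=876.177

Points on the hull: [0, 1, 2, 3, 4, 5, 6, 7, 8, 9, 10] (11 of 11).

Facet areas (half cross-product norm):
  f1: (p4, p2, p6) → 100.2069
  f2: (p3, p0, p6) → 61.2948
  f3: (p5, p0, p2) → 49.3496
  f4: (p5, p3, p7) → 11.9194
  f5: (p5, p3, p0) → 17.2930
  f6: (p8, p2, p6) → 44.6130
  f7: (p8, p0, p6) → 27.8486
  f8: (p8, p0, p2) → 22.1845
  f9: (p10, p4, p6) → 55.1461
  f10: (p10, p3, p7) → 26.7119
  f11: (p10, p3, p6) → 55.9050
  f12: (p1, p4, p2) → 15.5865
  f13: (p9, p10, p7) → 57.8090
  f14: (p9, p10, p4) → 88.3914
  f15: (p9, p1, p4) → 29.0140
  f16: (p9, p1, p2) → 87.7482
  f17: (p9, p5, p7) → 27.1799
  f18: (p9, p5, p2) → 97.9752
Σ area = 876.177

Euler characteristic 11−27+18 = 2 ✓


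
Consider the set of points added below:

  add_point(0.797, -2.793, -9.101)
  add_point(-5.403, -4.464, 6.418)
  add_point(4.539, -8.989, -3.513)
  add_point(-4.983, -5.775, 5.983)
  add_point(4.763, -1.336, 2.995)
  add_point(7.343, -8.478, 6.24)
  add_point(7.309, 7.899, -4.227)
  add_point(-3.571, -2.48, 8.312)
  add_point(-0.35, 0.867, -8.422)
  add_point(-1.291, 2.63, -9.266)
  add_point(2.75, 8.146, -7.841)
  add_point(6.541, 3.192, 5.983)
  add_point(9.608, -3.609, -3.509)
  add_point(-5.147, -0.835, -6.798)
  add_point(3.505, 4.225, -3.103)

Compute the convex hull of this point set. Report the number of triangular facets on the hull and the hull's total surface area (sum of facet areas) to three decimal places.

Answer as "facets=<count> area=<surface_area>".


facets=20 area=823.594

Extreme-point indices: [0, 1, 2, 3, 5, 6, 7, 9, 10, 11, 12, 13] — 12 of 15 on the boundary.

Facet areas (half cross-product norm):
  f1: (p6, p10, p12) → 33.2929
  f2: (p6, p11, p12) → 59.1320
  f3: (p6, p11, p10) → 27.8898
  f4: (p13, p9, p10) → 12.6117
  f5: (p0, p2, p12) → 33.0269
  f6: (p0, p10, p12) → 58.0265
  f7: (p0, p9, p10) → 17.3034
  f8: (p0, p13, p9) → 15.7311
  f9: (p0, p13, p2) → 28.5305
  f10: (p7, p11, p10) → 89.0017
  f11: (p7, p13, p1) → 20.8736
  f12: (p7, p13, p10) → 91.2723
  f13: (p5, p11, p12) → 58.4200
  f14: (p5, p2, p12) → 36.5792
  f15: (p5, p7, p11) → 62.6529
  f16: (p3, p7, p1) → 1.9765
  f17: (p3, p5, p7) → 26.5919
  f18: (p3, p5, p2) → 61.5904
  f19: (p3, p13, p1) → 9.8797
  f20: (p3, p13, p2) → 79.2115
Σ area = 823.594

Euler: V−E+F = 12−30+20 = 2.


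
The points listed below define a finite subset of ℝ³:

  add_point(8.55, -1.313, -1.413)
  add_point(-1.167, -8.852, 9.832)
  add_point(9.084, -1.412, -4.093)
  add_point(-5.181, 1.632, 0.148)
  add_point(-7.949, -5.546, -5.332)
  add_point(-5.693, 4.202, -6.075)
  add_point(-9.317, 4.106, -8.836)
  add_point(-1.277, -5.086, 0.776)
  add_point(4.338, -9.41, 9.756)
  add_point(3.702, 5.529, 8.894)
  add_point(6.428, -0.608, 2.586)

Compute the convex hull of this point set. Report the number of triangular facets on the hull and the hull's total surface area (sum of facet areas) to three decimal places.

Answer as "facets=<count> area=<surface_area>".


facets=14 area=815.066

Extreme-point indices: [0, 1, 2, 3, 4, 5, 6, 8, 9] — 9 of 11 on the boundary.

Facet areas (half cross-product norm):
  f1: (p4, p2, p6) → 90.8043
  f2: (p4, p1, p6) → 73.9726
  f3: (p5, p2, p6) → 21.5054
  f4: (p5, p9, p6) → 14.3315
  f5: (p5, p9, p2) → 115.9558
  f6: (p3, p1, p6) → 38.9417
  f7: (p3, p9, p6) → 40.5090
  f8: (p3, p9, p1) → 88.2842
  f9: (p8, p9, p1) → 41.0202
  f10: (p8, p4, p2) → 138.3487
  f11: (p8, p4, p1) → 42.8327
  f12: (p0, p9, p2) → 9.5656
  f13: (p0, p8, p2) → 11.9470
  f14: (p0, p8, p9) → 87.0472
Σ area = 815.066

Euler characteristic 9−21+14 = 2 ✓


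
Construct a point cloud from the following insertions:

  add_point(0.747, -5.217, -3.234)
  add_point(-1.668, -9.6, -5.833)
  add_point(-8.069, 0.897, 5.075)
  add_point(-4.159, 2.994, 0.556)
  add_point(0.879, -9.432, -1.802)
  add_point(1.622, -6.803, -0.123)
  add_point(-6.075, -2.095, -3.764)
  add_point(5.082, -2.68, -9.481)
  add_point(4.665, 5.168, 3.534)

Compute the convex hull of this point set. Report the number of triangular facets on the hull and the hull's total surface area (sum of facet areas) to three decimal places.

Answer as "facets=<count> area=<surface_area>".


facets=12 area=482.461

Extreme-point indices: [1, 2, 3, 4, 5, 6, 7, 8] — 8 of 9 on the boundary.

Area of each hull facet:
  f1: (p6, p1, p2) → 34.7625
  f2: (p6, p1, p7) → 45.6321
  f3: (p4, p1, p2) → 36.3439
  f4: (p4, p1, p7) → 24.5812
  f5: (p3, p8, p7) → 67.8644
  f6: (p3, p6, p7) → 43.4656
  f7: (p3, p8, p2) → 27.4434
  f8: (p3, p6, p2) → 21.9805
  f9: (p5, p8, p2) → 76.2101
  f10: (p5, p4, p2) → 18.5692
  f11: (p5, p8, p7) → 68.3380
  f12: (p5, p4, p7) → 17.2705
Σ area = 482.461

Check V−E+F: 8 − 18 + 12 = 2.


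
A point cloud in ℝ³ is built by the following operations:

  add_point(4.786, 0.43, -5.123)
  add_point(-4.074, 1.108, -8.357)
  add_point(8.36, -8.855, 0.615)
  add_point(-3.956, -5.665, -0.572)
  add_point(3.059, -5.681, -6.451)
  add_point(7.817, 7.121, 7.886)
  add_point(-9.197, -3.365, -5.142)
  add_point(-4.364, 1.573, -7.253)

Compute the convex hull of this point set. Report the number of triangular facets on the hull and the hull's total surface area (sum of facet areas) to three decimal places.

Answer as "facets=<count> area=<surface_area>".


facets=12 area=574.326

Extreme-point indices: [0, 1, 2, 3, 4, 5, 6, 7] — 8 of 8 on the boundary.

Facet areas (half cross-product norm):
  f1: (p0, p5, p2) → 84.9935
  f2: (p0, p1, p5) → 62.8715
  f3: (p3, p2, p6) → 26.3697
  f4: (p3, p5, p6) → 61.2550
  f5: (p3, p5, p2) → 109.4855
  f6: (p4, p2, p6) → 49.6980
  f7: (p4, p1, p6) → 37.7261
  f8: (p4, p0, p2) → 30.4449
  f9: (p4, p0, p1) → 29.6853
  f10: (p7, p5, p6) → 67.7597
  f11: (p7, p1, p6) → 4.3942
  f12: (p7, p1, p5) → 9.6428
Σ area = 574.326

Check V−E+F: 8 − 18 + 12 = 2.


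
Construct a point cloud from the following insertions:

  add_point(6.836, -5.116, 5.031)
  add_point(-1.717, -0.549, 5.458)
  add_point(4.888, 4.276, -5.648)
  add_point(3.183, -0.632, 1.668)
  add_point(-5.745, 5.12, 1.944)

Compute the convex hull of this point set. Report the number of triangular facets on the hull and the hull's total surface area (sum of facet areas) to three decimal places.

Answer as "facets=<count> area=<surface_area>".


Hull vertices (5/5): indices [0, 1, 2, 3, 4].

Triangle areas on the boundary:
  f1: (p2, p0, p4) → 90.2346
  f2: (p1, p0, p4) → 23.7500
  f3: (p1, p2, p4) → 49.9203
  f4: (p3, p2, p0) → 22.2110
  f5: (p3, p1, p0) → 20.5391
  f6: (p3, p1, p2) → 21.3174
Σ area = 227.972

Euler: V−E+F = 5−9+6 = 2.

facets=6 area=227.972


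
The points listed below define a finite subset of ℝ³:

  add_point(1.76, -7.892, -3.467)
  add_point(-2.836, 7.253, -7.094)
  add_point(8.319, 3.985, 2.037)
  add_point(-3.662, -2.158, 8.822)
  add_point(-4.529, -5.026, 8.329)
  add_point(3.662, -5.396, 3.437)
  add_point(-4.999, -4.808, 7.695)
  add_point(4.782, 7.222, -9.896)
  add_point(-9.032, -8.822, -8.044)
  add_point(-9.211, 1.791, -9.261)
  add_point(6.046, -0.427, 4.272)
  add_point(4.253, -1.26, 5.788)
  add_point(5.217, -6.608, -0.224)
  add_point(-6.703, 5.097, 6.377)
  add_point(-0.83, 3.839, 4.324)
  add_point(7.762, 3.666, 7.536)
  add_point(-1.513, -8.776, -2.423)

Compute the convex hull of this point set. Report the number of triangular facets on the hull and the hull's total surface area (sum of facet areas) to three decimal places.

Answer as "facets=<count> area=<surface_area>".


Points on the hull: [0, 1, 2, 3, 4, 5, 6, 7, 8, 9, 12, 13, 15, 16] (14 of 17).

Facet areas (half cross-product norm):
  f1: (p7, p8, p9) → 75.2299
  f2: (p12, p7, p2) → 72.4251
  f3: (p13, p8, p9) → 86.0768
  f4: (p13, p6, p8) → 84.6051
  f5: (p0, p7, p8) → 97.8122
  f6: (p0, p12, p7) → 40.7583
  f7: (p15, p7, p2) → 14.8782
  f8: (p15, p13, p7) → 126.9947
  f9: (p15, p13, p3) → 52.8128
  f10: (p15, p12, p2) → 30.9732
  f11: (p15, p5, p12) → 20.1015
  f12: (p1, p7, p9) → 28.1131
  f13: (p1, p13, p9) → 61.3638
  f14: (p1, p13, p7) → 46.7446
  f15: (p16, p0, p12) → 7.4385
  f16: (p16, p0, p8) → 13.7504
  f17: (p4, p5, p12) → 12.3416
  f18: (p4, p16, p12) → 43.2336
  f19: (p4, p15, p5) → 51.1044
  f20: (p4, p6, p8) → 4.0863
  f21: (p4, p16, p8) → 51.9396
  f22: (p4, p15, p3) → 14.6343
  f23: (p4, p13, p3) → 9.1905
  f24: (p4, p13, p6) → 3.6903
Σ area = 1050.299

Euler characteristic 14−36+24 = 2 ✓

facets=24 area=1050.299


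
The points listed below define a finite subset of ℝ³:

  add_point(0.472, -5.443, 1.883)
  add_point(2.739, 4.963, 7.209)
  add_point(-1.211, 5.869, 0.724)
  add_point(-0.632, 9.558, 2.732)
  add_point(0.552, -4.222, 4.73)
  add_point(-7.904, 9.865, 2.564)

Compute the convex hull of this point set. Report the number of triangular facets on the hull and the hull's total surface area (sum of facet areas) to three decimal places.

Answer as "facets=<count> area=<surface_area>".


Extreme-point indices: [0, 1, 2, 3, 4, 5] — 6 of 6 on the boundary.

Area of each hull facet:
  f1: (p2, p0, p5) → 37.1629
  f2: (p2, p0, p1) → 42.2233
  f3: (p3, p1, p5) → 22.7608
  f4: (p3, p2, p5) → 15.3390
  f5: (p3, p2, p1) → 15.0666
  f6: (p4, p1, p5) → 61.3092
  f7: (p4, p0, p5) → 25.1495
  f8: (p4, p0, p1) → 11.9870
Σ area = 230.998

Check V−E+F: 6 − 12 + 8 = 2.

facets=8 area=230.998


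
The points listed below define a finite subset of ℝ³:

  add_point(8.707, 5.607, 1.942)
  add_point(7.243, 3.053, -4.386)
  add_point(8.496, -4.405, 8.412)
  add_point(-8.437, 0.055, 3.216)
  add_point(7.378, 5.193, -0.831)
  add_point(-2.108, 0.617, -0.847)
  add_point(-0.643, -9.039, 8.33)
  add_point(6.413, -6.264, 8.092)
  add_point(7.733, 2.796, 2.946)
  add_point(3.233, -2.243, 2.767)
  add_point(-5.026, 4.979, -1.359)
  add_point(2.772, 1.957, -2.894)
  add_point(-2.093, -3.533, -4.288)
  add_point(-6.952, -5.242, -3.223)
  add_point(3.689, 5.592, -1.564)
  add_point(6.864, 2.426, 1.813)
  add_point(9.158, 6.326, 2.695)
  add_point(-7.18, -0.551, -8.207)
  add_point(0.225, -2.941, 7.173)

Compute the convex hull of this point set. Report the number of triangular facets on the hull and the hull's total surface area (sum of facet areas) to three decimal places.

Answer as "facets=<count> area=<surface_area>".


facets=22 area=753.520

Points on the hull: [1, 2, 3, 4, 6, 7, 10, 12, 13, 14, 16, 17, 18] (13 of 19).

Area of each hull facet:
  f1: (p18, p16, p3) → 66.1309
  f2: (p18, p6, p3) → 30.3298
  f3: (p10, p16, p3) → 52.7649
  f4: (p10, p17, p3) → 34.1122
  f5: (p13, p6, p3) → 53.4914
  f6: (p13, p17, p3) → 28.7924
  f7: (p2, p18, p16) → 50.9633
  f8: (p2, p18, p6) → 26.5580
  f9: (p2, p1, p16) → 48.8623
  f10: (p14, p10, p16) → 19.2293
  f11: (p14, p1, p17) → 36.7079
  f12: (p14, p10, p17) → 38.2106
  f13: (p12, p1, p17) → 38.0445
  f14: (p12, p13, p17) → 16.9423
  f15: (p12, p13, p6) → 35.5379
  f16: (p4, p1, p16) → 3.8726
  f17: (p4, p14, p16) → 6.4395
  f18: (p4, p14, p1) → 7.7701
  f19: (p7, p2, p6) → 3.9743
  f20: (p7, p12, p6) → 52.3511
  f21: (p7, p2, p1) → 20.5783
  f22: (p7, p12, p1) → 81.8557
Σ area = 753.520

Euler characteristic 13−33+22 = 2 ✓


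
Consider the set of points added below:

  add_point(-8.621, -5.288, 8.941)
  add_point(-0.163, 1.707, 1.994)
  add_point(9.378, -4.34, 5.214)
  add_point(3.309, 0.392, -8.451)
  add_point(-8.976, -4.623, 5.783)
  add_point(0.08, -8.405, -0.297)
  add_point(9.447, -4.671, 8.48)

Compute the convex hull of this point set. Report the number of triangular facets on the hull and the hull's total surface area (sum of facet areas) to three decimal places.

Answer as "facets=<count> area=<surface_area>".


facets=10 area=502.610

Extreme-point indices: [0, 1, 2, 3, 4, 5, 6] — 7 of 7 on the boundary.

Triangle areas on the boundary:
  f1: (p3, p1, p4) → 55.6922
  f2: (p5, p3, p4) → 67.9905
  f3: (p0, p1, p4) → 17.4802
  f4: (p0, p1, p6) → 85.8397
  f5: (p0, p5, p4) → 17.4892
  f6: (p0, p5, p6) → 87.1678
  f7: (p2, p5, p6) → 16.8710
  f8: (p2, p5, p3) → 70.9599
  f9: (p2, p1, p6) → 18.1232
  f10: (p2, p3, p1) → 64.9962
Σ area = 502.610

Check V−E+F: 7 − 15 + 10 = 2.


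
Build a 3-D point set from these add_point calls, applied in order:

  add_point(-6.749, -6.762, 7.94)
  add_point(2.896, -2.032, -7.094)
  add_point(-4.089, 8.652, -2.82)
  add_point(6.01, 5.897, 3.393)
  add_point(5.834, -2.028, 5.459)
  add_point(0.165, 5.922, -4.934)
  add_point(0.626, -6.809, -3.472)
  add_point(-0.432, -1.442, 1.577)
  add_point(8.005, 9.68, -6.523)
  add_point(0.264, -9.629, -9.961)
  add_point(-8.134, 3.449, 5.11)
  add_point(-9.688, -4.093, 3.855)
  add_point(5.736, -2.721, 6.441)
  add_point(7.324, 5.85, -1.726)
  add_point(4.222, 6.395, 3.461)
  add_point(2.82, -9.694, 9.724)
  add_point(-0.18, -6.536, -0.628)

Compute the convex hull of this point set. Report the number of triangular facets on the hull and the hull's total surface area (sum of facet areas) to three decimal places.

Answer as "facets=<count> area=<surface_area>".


Points on the hull: [0, 2, 3, 4, 8, 9, 10, 11, 12, 13, 14, 15] (12 of 17).

Per-facet area ½‖(b−a)×(c−a)‖:
  f1: (p0, p10, p11) → 21.6003
  f2: (p0, p10, p15) → 48.6672
  f3: (p0, p9, p11) → 50.6161
  f4: (p0, p9, p15) → 96.3712
  f5: (p2, p9, p8) → 123.9398
  f6: (p2, p9, p11) → 132.6802
  f7: (p2, p10, p11) → 36.0770
  f8: (p12, p3, p15) → 12.7721
  f9: (p12, p9, p15) → 76.5439
  f10: (p14, p10, p15) → 104.3982
  f11: (p14, p3, p15) → 15.8842
  f12: (p14, p2, p10) → 53.1492
  f13: (p14, p3, p8) → 9.9590
  f14: (p14, p2, p8) → 56.3052
  f15: (p13, p3, p8) → 10.3304
  f16: (p13, p12, p8) → 5.0255
  f17: (p13, p12, p3) → 22.8809
  f18: (p4, p9, p8) → 146.7903
  f19: (p4, p12, p8) → 1.6766
  f20: (p4, p12, p9) → 9.8472
Σ area = 1035.515

Euler characteristic 12−30+20 = 2 ✓

facets=20 area=1035.515


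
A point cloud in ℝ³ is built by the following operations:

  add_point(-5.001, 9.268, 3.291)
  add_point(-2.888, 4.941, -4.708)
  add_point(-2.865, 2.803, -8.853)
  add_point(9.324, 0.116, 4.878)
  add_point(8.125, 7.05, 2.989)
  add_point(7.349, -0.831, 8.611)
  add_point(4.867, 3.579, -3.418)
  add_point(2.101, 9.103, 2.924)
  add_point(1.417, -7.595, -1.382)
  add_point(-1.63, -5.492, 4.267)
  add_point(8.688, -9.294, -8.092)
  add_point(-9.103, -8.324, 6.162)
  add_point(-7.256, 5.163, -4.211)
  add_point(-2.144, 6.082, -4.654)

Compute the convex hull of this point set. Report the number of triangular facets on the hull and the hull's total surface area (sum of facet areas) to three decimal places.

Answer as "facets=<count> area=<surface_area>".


11 of the 14 inputs are extreme points: [0, 2, 3, 4, 5, 6, 7, 10, 11, 12, 13].

Area of each hull facet:
  f1: (p2, p10, p11) → 160.7551
  f2: (p5, p0, p11) → 136.3567
  f3: (p5, p10, p11) → 166.2173
  f4: (p5, p10, p3) → 28.9591
  f5: (p12, p0, p11) → 75.1261
  f6: (p12, p2, p11) → 56.9949
  f7: (p13, p12, p0) → 22.2596
  f8: (p13, p12, p2) → 13.8020
  f9: (p4, p10, p3) → 54.8942
  f10: (p4, p5, p3) → 14.7299
  f11: (p6, p13, p2) → 20.2596
  f12: (p6, p4, p13) → 28.0222
  f13: (p6, p2, p10) → 67.3519
  f14: (p6, p4, p10) → 47.4704
  f15: (p7, p13, p0) → 29.8223
  f16: (p7, p4, p13) → 27.5287
  f17: (p7, p5, p0) → 40.8278
  f18: (p7, p4, p5) → 30.3304
Σ area = 1021.708

Euler: V−E+F = 11−27+18 = 2.

facets=18 area=1021.708


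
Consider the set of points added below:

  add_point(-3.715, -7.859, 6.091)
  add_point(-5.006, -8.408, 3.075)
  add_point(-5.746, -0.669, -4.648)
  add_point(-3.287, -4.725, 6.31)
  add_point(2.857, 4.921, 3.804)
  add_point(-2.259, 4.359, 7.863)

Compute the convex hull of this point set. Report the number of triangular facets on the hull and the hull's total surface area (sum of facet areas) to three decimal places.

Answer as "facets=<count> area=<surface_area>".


facets=6 area=268.497

Points on the hull: [0, 1, 2, 4, 5] (5 of 6).

Triangle areas on the boundary:
  f1: (p1, p4, p2) → 71.4371
  f2: (p5, p4, p2) → 43.0890
  f3: (p5, p1, p2) → 70.1020
  f4: (p0, p1, p4) → 23.8163
  f5: (p0, p5, p4) → 40.5864
  f6: (p0, p5, p1) → 19.4665
Σ area = 268.497

Euler characteristic 5−9+6 = 2 ✓


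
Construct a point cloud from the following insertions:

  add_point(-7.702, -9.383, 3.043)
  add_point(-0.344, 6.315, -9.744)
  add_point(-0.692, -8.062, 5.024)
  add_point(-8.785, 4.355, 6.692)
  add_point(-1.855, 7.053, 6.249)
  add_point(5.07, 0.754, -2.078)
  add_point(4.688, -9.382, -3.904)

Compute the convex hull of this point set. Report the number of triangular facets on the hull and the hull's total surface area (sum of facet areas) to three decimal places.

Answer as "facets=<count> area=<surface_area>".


facets=10 area=707.581

Hull vertices (7/7): indices [0, 1, 2, 3, 4, 5, 6].

Per-facet area ½‖(b−a)×(c−a)‖:
  f1: (p1, p0, p3) → 130.7466
  f2: (p2, p0, p3) → 52.0147
  f3: (p4, p2, p3) → 54.3202
  f4: (p4, p2, p5) → 76.5444
  f5: (p4, p1, p3) → 59.3935
  f6: (p4, p1, p5) → 68.1997
  f7: (p6, p2, p5) → 52.3519
  f8: (p6, p2, p0) → 37.8036
  f9: (p6, p1, p5) → 52.4793
  f10: (p6, p1, p0) → 123.7267
Σ area = 707.581

Check V−E+F: 7 − 15 + 10 = 2.


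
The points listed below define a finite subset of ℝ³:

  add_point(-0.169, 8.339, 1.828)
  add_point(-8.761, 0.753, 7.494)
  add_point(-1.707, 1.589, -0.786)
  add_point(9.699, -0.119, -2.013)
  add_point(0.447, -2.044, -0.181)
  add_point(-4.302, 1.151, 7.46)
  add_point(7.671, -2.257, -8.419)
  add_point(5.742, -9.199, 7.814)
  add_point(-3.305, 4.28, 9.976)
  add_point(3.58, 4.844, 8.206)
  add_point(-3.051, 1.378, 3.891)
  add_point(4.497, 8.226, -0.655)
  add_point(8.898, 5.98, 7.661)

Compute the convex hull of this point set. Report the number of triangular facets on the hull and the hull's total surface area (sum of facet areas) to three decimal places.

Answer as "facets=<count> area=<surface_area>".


facets=16 area=759.844

Extreme-point indices: [0, 1, 2, 3, 4, 6, 7, 8, 11, 12] — 10 of 13 on the boundary.

Per-facet area ½‖(b−a)×(c−a)‖:
  f1: (p6, p7, p3) → 45.8751
  f2: (p12, p7, p3) → 77.0527
  f3: (p4, p7, p1) → 73.5439
  f4: (p4, p6, p1) → 17.3762
  f5: (p4, p6, p7) → 64.2482
  f6: (p2, p6, p1) → 28.5082
  f7: (p2, p0, p1) → 40.2831
  f8: (p2, p0, p6) → 44.2294
  f9: (p8, p0, p1) → 33.0084
  f10: (p8, p0, p12) → 51.1588
  f11: (p8, p7, p1) → 56.9210
  f12: (p8, p12, p7) → 91.6478
  f13: (p11, p0, p6) → 30.7965
  f14: (p11, p0, p12) → 25.5695
  f15: (p11, p6, p3) → 34.0733
  f16: (p11, p12, p3) → 45.5520
Σ area = 759.844

Euler: V−E+F = 10−24+16 = 2.


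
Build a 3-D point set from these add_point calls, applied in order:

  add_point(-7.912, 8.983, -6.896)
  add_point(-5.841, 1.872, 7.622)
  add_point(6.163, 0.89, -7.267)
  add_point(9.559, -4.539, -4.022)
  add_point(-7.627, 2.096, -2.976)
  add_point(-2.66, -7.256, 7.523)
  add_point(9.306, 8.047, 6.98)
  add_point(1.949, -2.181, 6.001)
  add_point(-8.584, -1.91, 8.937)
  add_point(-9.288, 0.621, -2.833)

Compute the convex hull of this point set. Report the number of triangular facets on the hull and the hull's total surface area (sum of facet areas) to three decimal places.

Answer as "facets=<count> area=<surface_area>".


Extreme-point indices: [0, 1, 2, 3, 5, 6, 8, 9] — 8 of 10 on the boundary.

Facet areas (half cross-product norm):
  f1: (p8, p0, p9) → 45.3296
  f2: (p2, p3, p9) → 54.7250
  f3: (p2, p0, p9) → 72.6370
  f4: (p2, p6, p3) → 57.6280
  f5: (p2, p6, p0) → 131.6132
  f6: (p5, p3, p9) → 120.6569
  f7: (p5, p8, p9) → 48.8620
  f8: (p5, p6, p3) → 134.0267
  f9: (p5, p6, p8) → 78.5796
  f10: (p1, p8, p0) → 34.0327
  f11: (p1, p6, p0) → 132.9506
  f12: (p1, p6, p8) → 22.3049
Σ area = 933.346

Check V−E+F: 8 − 18 + 12 = 2.

facets=12 area=933.346
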